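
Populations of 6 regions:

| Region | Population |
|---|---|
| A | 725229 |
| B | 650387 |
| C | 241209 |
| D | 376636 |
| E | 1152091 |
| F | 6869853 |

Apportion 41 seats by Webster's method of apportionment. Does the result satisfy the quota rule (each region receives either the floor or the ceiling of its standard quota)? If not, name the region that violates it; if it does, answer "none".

F

Standard quotas: A 2.969, B 2.662, C 0.987, D 1.542, E 4.716, F 28.123.
Webster allocation: A 3, B 3, C 1, D 2, E 5, F 27.
F has quota 28.123 (lower 28, upper 29) but receives 27 — outside the quota interval.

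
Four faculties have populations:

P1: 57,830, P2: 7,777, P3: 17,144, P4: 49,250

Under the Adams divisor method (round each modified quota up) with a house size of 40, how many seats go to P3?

5

Standard divisor 132001/40 ≈ 3300.025; standard quotas: P1 17.524, P2 2.357, P3 5.195, P4 14.924.
Rounding up gives 18, 3, 6, 15 = 42 seats, so the divisor must be adjusted.
With modified divisor 3500: modified quotas P1 16.523, P2 2.222, P3 4.898, P4 14.071.
Rounding up: P1 17, P2 3, P3 5, P4 15 (total 40).
P3 receives 5.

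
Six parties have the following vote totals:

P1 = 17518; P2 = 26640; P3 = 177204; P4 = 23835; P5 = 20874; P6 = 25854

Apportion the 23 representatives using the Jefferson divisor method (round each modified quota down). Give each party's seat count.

Standard divisor 291925/23 ≈ 12692.391; standard quotas: P1 1.380, P2 2.099, P3 13.961, P4 1.878, P5 1.645, P6 2.037.
Rounding down gives 1, 2, 13, 1, 1, 2 = 20 seats, so the divisor must be adjusted.
With modified divisor 11400: modified quotas P1 1.537, P2 2.337, P3 15.544, P4 2.091, P5 1.831, P6 2.268.
Rounding down: P1 1, P2 2, P3 15, P4 2, P5 1, P6 2 (total 23).

P1 1; P2 2; P3 15; P4 2; P5 1; P6 2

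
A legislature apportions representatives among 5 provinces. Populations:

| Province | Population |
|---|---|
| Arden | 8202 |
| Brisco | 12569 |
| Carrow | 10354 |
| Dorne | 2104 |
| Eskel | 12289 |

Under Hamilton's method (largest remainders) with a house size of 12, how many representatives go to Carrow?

3

Total 45518; standard divisor 45518/12 ≈ 3793.167.
Standard quotas: Arden 2.1623, Brisco 3.3136, Carrow 2.7296, Dorne 0.5547, Eskel 3.2398.
Lower quotas: Arden 2, Brisco 3, Carrow 2, Dorne 0, Eskel 3 (sum 10, leaving 2 seats).
Remainders in descending order: Carrow 0.7296, Dorne 0.5547, Brisco 0.3136, Eskel 0.2398, Arden 0.1623.
Largest remainders: Carrow, Dorne receive the extra seats.
Carrow receives 3.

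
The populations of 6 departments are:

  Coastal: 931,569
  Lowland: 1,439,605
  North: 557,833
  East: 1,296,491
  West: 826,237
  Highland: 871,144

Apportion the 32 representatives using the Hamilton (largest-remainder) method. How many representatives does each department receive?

Standard divisor: 5922879 ÷ 32 ≈ 185089.969.
Standard quotas: Coastal 5.0331, Lowland 7.7779, North 3.0138, East 7.0047, West 4.4640, Highland 4.7066.
Lower quotas: Coastal 5, Lowland 7, North 3, East 7, West 4, Highland 4 (sum 30, leaving 2 seats).
Remainders in descending order: Lowland 0.7779, Highland 0.7066, West 0.4640, Coastal 0.0331, North 0.0138, East 0.0047.
Largest remainders: Lowland, Highland receive the extra seats.

Coastal=5; Lowland=8; North=3; East=7; West=4; Highland=5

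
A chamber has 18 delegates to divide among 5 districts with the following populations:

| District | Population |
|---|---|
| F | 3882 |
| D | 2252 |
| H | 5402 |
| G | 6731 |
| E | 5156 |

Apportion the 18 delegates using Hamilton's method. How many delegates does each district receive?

The standard divisor is 23423/18 ≈ 1301.278.
Standard quotas: F 2.9832, D 1.7306, H 4.1513, G 5.1726, E 3.9623.
Lower quotas: F 2, D 1, H 4, G 5, E 3 (sum 15, leaving 3 seats).
Remainders in descending order: F 0.9832, E 0.9623, D 0.7306, G 0.1726, H 0.1513.
The surplus seats go to F, E, D.

F 3, D 2, H 4, G 5, E 4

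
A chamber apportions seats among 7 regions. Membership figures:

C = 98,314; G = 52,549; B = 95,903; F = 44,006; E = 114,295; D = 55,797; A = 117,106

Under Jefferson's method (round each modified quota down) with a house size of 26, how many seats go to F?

Standard divisor 577970/26 ≈ 22229.615; standard quotas: C 4.423, G 2.364, B 4.314, F 1.980, E 5.142, D 2.510, A 5.268.
Rounding down gives 4, 2, 4, 1, 5, 2, 5 = 23 seats, so the divisor must be adjusted.
With modified divisor 19300: modified quotas C 5.094, G 2.723, B 4.969, F 2.280, E 5.922, D 2.891, A 6.068.
Rounding down: C 5, G 2, B 4, F 2, E 5, D 2, A 6 (total 26).
F receives 2.

2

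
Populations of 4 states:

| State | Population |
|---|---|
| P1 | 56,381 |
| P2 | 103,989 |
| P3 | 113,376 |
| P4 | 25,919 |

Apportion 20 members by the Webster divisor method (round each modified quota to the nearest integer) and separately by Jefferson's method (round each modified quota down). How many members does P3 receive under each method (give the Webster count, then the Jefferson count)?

7 and 8

Webster: P1 4, P2 7, P3 7, P4 2.
Jefferson: P1 4, P2 7, P3 8, P4 1.
P3 gets 7 under Webster and 8 under Jefferson.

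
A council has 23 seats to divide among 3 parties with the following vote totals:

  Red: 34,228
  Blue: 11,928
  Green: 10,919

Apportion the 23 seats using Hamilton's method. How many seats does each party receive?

The standard divisor is 57075/23 ≈ 2481.522.
Standard quotas: Red 13.7931, Blue 4.8067, Green 4.4001.
Lower quotas: Red 13, Blue 4, Green 4 (sum 21, leaving 2 seats).
Remainders in descending order: Blue 0.8067, Red 0.7931, Green 0.4001.
Largest remainders: Blue, Red receive the extra seats.

Red 14, Blue 5, Green 4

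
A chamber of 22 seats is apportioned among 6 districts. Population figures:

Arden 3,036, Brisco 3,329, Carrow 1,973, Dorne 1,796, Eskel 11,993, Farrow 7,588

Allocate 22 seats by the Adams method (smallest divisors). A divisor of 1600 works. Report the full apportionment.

Arden=2, Brisco=3, Carrow=2, Dorne=2, Eskel=8, Farrow=5

With modified divisor 1600: modified quotas Arden 1.897, Brisco 2.081, Carrow 1.233, Dorne 1.123, Eskel 7.496, Farrow 4.742.
Rounding up: Arden 2, Brisco 3, Carrow 2, Dorne 2, Eskel 8, Farrow 5 (total 22).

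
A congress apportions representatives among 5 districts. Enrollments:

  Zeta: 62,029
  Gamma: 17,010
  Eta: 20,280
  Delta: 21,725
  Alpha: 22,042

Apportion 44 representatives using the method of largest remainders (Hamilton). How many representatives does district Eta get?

6

The standard divisor is 143086/44 ≈ 3251.955.
Standard quotas: Zeta 19.0744, Gamma 5.2307, Eta 6.2362, Delta 6.6806, Alpha 6.7781.
Lower quotas: Zeta 19, Gamma 5, Eta 6, Delta 6, Alpha 6 (sum 42, leaving 2 seats).
Remainders in descending order: Alpha 0.7781, Delta 0.6806, Eta 0.2362, Gamma 0.2307, Zeta 0.0744.
The surplus seats go to Alpha, Delta.
Eta receives 6.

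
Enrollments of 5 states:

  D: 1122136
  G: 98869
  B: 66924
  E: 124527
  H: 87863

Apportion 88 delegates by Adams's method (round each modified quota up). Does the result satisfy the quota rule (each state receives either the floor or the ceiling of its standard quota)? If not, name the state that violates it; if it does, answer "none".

Standard quotas: D 65.818, G 5.799, B 3.925, E 7.304, H 5.154.
Adams allocation: D 64, G 6, B 4, E 8, H 6.
D has quota 65.818 (lower 65, upper 66) but receives 64 — outside the quota interval.

D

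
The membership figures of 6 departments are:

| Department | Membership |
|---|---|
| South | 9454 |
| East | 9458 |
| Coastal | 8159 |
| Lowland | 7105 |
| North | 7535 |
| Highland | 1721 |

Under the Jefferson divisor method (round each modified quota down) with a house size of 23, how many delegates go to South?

Standard divisor 43432/23 ≈ 1888.348; standard quotas: South 5.006, East 5.009, Coastal 4.321, Lowland 3.763, North 3.990, Highland 0.911.
Rounding down gives 5, 5, 4, 3, 3, 0 = 20 seats, so the divisor must be adjusted.
With modified divisor 1680: modified quotas South 5.627, East 5.630, Coastal 4.857, Lowland 4.229, North 4.485, Highland 1.024.
Rounding down: South 5, East 5, Coastal 4, Lowland 4, North 4, Highland 1 (total 23).
South receives 5.

5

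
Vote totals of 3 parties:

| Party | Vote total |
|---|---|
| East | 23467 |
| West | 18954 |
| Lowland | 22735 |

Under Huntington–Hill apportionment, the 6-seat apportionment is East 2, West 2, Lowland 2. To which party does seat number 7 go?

East

Priority for the next seat is population ÷ (√(s·(s+1))).
Priorities: East 9580.363, West 7737.938, Lowland 9281.525.
Highest priority: East.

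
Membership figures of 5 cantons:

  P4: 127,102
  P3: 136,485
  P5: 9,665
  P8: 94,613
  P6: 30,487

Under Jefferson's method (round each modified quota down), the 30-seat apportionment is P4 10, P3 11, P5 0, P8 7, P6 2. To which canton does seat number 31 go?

Priority for the next seat is population ÷ (current seats + 1).
Priorities: P4 11554.727, P3 11373.750, P5 9665.000, P8 11826.625, P6 10162.333.
Highest priority: P8.

P8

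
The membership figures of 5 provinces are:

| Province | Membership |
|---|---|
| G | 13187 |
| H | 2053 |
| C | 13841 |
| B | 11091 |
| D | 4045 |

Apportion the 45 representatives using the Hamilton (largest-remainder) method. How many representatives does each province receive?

Total 44217; standard divisor 44217/45 ≈ 982.6.
Standard quotas: G 13.4205, H 2.0894, C 14.0861, B 11.2874, D 4.1166.
Lower quotas: G 13, H 2, C 14, B 11, D 4 (sum 44, leaving 1 seat).
Remainders in descending order: G 0.4205, B 0.2874, D 0.1166, H 0.0894, C 0.0861.
Largest remainder: G receives the extra seat.

G 14, H 2, C 14, B 11, D 4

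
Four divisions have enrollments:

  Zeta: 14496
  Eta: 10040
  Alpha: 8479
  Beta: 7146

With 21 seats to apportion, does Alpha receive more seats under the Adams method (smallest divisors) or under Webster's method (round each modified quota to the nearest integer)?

Adams: Zeta 7, Eta 5, Alpha 5, Beta 4.
Webster: Zeta 8, Eta 5, Alpha 4, Beta 4.
Alpha gets 5 under Adams and 4 under Webster.

Adams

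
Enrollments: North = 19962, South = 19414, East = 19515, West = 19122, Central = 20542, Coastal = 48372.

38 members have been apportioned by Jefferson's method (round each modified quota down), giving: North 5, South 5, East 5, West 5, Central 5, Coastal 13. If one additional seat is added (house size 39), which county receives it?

Coastal

Priority for the next seat is population ÷ (current seats + 1).
Priorities: North 3327.000, South 3235.667, East 3252.500, West 3187.000, Central 3423.667, Coastal 3455.143.
Highest priority: Coastal.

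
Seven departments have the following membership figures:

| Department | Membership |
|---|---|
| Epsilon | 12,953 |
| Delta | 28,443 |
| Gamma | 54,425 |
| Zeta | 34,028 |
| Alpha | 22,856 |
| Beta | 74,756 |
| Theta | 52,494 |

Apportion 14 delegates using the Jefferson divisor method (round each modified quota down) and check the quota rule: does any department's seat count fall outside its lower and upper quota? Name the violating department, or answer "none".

none

Standard quotas: Epsilon 0.648, Delta 1.422, Gamma 2.722, Zeta 1.702, Alpha 1.143, Beta 3.738, Theta 2.625.
Jefferson allocation: Epsilon 0, Delta 1, Gamma 3, Zeta 2, Alpha 1, Beta 4, Theta 3.
Every allocation lies between the lower and upper quota.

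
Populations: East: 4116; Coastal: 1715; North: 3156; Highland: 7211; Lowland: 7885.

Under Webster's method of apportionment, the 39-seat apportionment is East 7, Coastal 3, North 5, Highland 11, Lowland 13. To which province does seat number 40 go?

Priority for the next seat is population ÷ (current seats + 0.5).
Priorities: East 548.800, Coastal 490.000, North 573.818, Highland 627.043, Lowland 584.074.
Highest priority: Highland.

Highland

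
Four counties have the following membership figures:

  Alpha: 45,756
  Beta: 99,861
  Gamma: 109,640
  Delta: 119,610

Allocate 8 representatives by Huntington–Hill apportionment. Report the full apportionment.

With divisor 46795: modified quotas Alpha 0.978, Beta 2.134, Gamma 2.343, Delta 2.556.
Geometric-mean thresholds: Alpha (min 1), Beta √(2·3)=2.449, Gamma √(2·3)=2.449, Delta √(2·3)=2.449.
Each quota rounded against its threshold gives Alpha 1, Beta 2, Gamma 2, Delta 3 (total 8).

Alpha: 1; Beta: 2; Gamma: 2; Delta: 3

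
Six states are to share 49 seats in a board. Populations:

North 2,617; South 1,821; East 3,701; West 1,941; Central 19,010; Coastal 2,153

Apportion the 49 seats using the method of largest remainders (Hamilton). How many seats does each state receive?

North 4, South 3, East 6, West 3, Central 30, Coastal 3

The standard divisor is 31243/49 ≈ 637.612.
Standard quotas: North 4.1044, South 2.8560, East 5.8045, West 3.0442, Central 29.8144, Coastal 3.3767.
Lower quotas: North 4, South 2, East 5, West 3, Central 29, Coastal 3 (sum 46, leaving 3 seats).
Remainders in descending order: South 0.8560, Central 0.8144, East 0.8045, Coastal 0.3767, North 0.1044, West 0.0442.
The surplus seats go to South, Central, East.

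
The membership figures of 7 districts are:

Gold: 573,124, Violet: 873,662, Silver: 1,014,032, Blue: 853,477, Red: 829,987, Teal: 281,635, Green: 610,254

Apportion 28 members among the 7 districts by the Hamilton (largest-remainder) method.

Gold=3, Violet=5, Silver=6, Blue=5, Red=5, Teal=1, Green=3

Total 5036171; standard divisor 5036171/28 ≈ 179863.25.
Standard quotas: Gold 3.1864, Violet 4.8574, Silver 5.6378, Blue 4.7451, Red 4.6145, Teal 1.5658, Green 3.3929.
Lower quotas: Gold 3, Violet 4, Silver 5, Blue 4, Red 4, Teal 1, Green 3 (sum 24, leaving 4 seats).
Remainders in descending order: Violet 0.8574, Blue 0.7451, Silver 0.6378, Red 0.6145, Teal 0.5658, Green 0.3929, Gold 0.1864.
Largest remainders: Violet, Blue, Silver, Red receive the extra seats.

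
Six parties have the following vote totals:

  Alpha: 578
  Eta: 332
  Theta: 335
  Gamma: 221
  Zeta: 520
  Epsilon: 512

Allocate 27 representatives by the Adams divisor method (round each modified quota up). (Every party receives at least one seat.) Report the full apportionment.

Standard divisor 2498/27 ≈ 92.519; standard quotas: Alpha 6.247, Eta 3.588, Theta 3.621, Gamma 2.389, Zeta 5.620, Epsilon 5.534.
Rounding up gives 7, 4, 4, 3, 6, 6 = 30 seats, so the divisor must be adjusted.
With modified divisor 107: modified quotas Alpha 5.402, Eta 3.103, Theta 3.131, Gamma 2.065, Zeta 4.860, Epsilon 4.785.
Rounding up: Alpha 6, Eta 4, Theta 4, Gamma 3, Zeta 5, Epsilon 5 (total 27).

Alpha 6, Eta 4, Theta 4, Gamma 3, Zeta 5, Epsilon 5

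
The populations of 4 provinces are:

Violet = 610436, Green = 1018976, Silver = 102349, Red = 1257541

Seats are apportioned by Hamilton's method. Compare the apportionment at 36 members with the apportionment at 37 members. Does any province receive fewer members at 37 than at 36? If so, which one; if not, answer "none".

Violet

At 36 seats: Violet 8, Green 12, Silver 1, Red 15.
At 37 seats: Violet 7, Green 13, Silver 1, Red 16.
Violet drops from 8 to 7.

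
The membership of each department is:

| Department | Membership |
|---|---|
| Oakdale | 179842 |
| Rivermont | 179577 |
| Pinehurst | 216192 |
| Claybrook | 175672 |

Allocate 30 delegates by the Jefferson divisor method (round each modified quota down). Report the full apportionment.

Oakdale 7; Rivermont 7; Pinehurst 9; Claybrook 7

Standard divisor 751283/30 ≈ 25042.767; standard quotas: Oakdale 7.181, Rivermont 7.171, Pinehurst 8.633, Claybrook 7.015.
Rounding down gives 7, 7, 8, 7 = 29 seats, so the divisor must be adjusted.
With modified divisor 23300: modified quotas Oakdale 7.719, Rivermont 7.707, Pinehurst 9.279, Claybrook 7.540.
Rounding down: Oakdale 7, Rivermont 7, Pinehurst 9, Claybrook 7 (total 30).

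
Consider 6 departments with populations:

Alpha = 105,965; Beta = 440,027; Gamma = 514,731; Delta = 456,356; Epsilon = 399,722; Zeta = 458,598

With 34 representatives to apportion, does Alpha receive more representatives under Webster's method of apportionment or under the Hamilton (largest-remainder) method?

Webster: Alpha 2, Beta 6, Gamma 7, Delta 6, Epsilon 6, Zeta 7.
Hamilton: Alpha 1, Beta 6, Gamma 7, Delta 7, Epsilon 6, Zeta 7.
Alpha gets 2 under Webster and 1 under Hamilton.

Webster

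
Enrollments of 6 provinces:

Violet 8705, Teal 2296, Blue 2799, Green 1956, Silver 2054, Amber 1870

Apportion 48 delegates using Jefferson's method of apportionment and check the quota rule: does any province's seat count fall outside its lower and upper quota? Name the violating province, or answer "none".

none

Standard quotas: Violet 21.232, Teal 5.600, Blue 6.827, Green 4.771, Silver 5.010, Amber 4.561.
Jefferson allocation: Violet 22, Teal 5, Blue 7, Green 5, Silver 5, Amber 4.
Every allocation lies between the lower and upper quota.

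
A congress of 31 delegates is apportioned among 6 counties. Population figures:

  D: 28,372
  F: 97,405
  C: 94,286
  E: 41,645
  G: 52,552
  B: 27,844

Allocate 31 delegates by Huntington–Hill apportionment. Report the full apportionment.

With divisor 11423: modified quotas D 2.484, F 8.527, C 8.254, E 3.646, G 4.601, B 2.438.
Geometric-mean thresholds: D √(2·3)=2.449, F √(8·9)=8.485, C √(8·9)=8.485, E √(3·4)=3.464, G √(4·5)=4.472, B √(2·3)=2.449.
Each quota rounded against its threshold gives D 3, F 9, C 8, E 4, G 5, B 2 (total 31).

D=3, F=9, C=8, E=4, G=5, B=2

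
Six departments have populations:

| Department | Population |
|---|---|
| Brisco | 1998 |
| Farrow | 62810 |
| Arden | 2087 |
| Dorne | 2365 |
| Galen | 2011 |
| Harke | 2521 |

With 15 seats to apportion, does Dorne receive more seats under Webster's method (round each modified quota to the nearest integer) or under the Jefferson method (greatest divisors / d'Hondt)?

Webster

Webster: Brisco 0, Farrow 13, Arden 0, Dorne 1, Galen 0, Harke 1.
Jefferson: Brisco 0, Farrow 15, Arden 0, Dorne 0, Galen 0, Harke 0.
Dorne gets 1 under Webster and 0 under Jefferson.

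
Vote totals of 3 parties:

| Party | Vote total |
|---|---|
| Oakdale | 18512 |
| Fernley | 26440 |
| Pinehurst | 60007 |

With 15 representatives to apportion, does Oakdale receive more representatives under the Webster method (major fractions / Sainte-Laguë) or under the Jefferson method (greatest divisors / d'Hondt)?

Webster: Oakdale 3, Fernley 4, Pinehurst 8.
Jefferson: Oakdale 2, Fernley 4, Pinehurst 9.
Oakdale gets 3 under Webster and 2 under Jefferson.

Webster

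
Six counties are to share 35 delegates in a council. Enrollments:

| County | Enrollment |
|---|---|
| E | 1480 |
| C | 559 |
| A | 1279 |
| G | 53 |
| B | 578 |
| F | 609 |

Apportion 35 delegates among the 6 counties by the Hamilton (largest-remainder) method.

E: 11; C: 4; A: 10; G: 0; B: 5; F: 5

The standard divisor is 4558/35 ≈ 130.229.
Standard quotas: E 11.365, C 4.292, A 9.821, G 0.407, B 4.438, F 4.676.
Lower quotas: E 11, C 4, A 9, G 0, B 4, F 4 (sum 32, leaving 3 seats).
Remainders in descending order: A 0.821, F 0.676, B 0.438, G 0.407, E 0.365, C 0.292.
Largest remainders: A, F, B receive the extra seats.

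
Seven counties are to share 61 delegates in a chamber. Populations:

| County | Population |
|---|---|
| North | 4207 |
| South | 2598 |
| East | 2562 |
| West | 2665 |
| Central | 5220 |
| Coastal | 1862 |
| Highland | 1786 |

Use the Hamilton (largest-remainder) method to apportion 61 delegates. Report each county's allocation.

North=12, South=8, East=8, West=8, Central=15, Coastal=5, Highland=5

Total 20900; standard divisor 20900/61 ≈ 342.623.
Standard quotas: North 12.2788, South 7.5827, East 7.4776, West 7.7782, Central 15.2354, Coastal 5.4345, Highland 5.2127.
Lower quotas: North 12, South 7, East 7, West 7, Central 15, Coastal 5, Highland 5 (sum 58, leaving 3 seats).
Remainders in descending order: West 0.7782, South 0.5827, East 0.4776, Coastal 0.4345, North 0.2788, Central 0.2354, Highland 0.2127.
The surplus seats go to West, South, East.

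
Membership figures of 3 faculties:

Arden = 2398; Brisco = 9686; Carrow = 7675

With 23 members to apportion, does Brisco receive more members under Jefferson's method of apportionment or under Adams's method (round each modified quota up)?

Jefferson: Arden 2, Brisco 12, Carrow 9.
Adams: Arden 3, Brisco 11, Carrow 9.
Brisco gets 12 under Jefferson and 11 under Adams.

Jefferson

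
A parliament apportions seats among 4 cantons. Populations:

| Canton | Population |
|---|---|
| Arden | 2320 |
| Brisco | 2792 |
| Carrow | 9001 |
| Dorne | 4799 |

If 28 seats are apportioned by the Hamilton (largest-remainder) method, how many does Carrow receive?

Total 18912; standard divisor 18912/28 ≈ 675.429.
Standard quotas: Arden 3.4349, Brisco 4.1337, Carrow 13.3264, Dorne 7.1051.
Lower quotas: Arden 3, Brisco 4, Carrow 13, Dorne 7 (sum 27, leaving 1 seat).
Remainders in descending order: Arden 0.4349, Carrow 0.3264, Brisco 0.1337, Dorne 0.1051.
The surplus seat goes to Arden.
Carrow receives 13.

13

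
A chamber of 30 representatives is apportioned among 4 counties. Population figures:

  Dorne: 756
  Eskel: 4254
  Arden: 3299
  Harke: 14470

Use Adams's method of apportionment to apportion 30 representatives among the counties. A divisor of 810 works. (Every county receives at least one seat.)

Dorne: 1, Eskel: 6, Arden: 5, Harke: 18

With modified divisor 810: modified quotas Dorne 0.933, Eskel 5.252, Arden 4.073, Harke 17.864.
Rounding up: Dorne 1, Eskel 6, Arden 5, Harke 18 (total 30).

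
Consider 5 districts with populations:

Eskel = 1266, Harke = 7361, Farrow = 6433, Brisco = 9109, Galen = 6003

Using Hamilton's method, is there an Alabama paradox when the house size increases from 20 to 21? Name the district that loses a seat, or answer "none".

At 20 seats: Eskel 1, Harke 5, Farrow 4, Brisco 6, Galen 4.
At 21 seats: Eskel 1, Harke 5, Farrow 5, Brisco 6, Galen 4.
No district's allocation decreased.

none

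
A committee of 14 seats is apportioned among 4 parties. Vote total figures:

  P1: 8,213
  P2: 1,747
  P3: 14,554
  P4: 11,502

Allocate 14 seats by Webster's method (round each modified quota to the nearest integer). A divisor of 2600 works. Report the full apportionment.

With modified divisor 2600: modified quotas P1 3.159, P2 0.672, P3 5.598, P4 4.424.
Rounding to the nearest integer: P1 3, P2 1, P3 6, P4 4 (total 14).

P1 3, P2 1, P3 6, P4 4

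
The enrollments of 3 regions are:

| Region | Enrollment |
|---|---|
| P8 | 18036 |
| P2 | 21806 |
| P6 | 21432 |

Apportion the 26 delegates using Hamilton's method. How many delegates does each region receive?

P8 8, P2 9, P6 9

Total 61274; standard divisor 61274/26 ≈ 2356.692.
Standard quotas: P8 7.6531, P2 9.2528, P6 9.0941.
Lower quotas: P8 7, P2 9, P6 9 (sum 25, leaving 1 seat).
Remainders in descending order: P8 0.6531, P2 0.2528, P6 0.0941.
Largest remainder: P8 receives the extra seat.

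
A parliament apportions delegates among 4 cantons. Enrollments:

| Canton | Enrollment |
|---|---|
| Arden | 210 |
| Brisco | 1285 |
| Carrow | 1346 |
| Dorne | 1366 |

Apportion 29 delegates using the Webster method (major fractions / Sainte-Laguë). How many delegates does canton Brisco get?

Standard divisor 4207/29 ≈ 145.069; standard quotas: Arden 1.448, Brisco 8.858, Carrow 9.278, Dorne 9.416.
Rounding to the nearest integer gives 1, 9, 9, 9 = 28 seats, so the divisor must be adjusted.
With modified divisor 143: modified quotas Arden 1.469, Brisco 8.986, Carrow 9.413, Dorne 9.552.
Rounding to the nearest integer: Arden 1, Brisco 9, Carrow 9, Dorne 10 (total 29).
Brisco receives 9.

9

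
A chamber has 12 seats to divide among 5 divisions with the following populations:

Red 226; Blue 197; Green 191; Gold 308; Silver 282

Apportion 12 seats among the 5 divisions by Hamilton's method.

Red: 2, Blue: 2, Green: 2, Gold: 3, Silver: 3

The standard divisor is 1204/12 ≈ 100.333.
Standard quotas: Red 2.252, Blue 1.963, Green 1.904, Gold 3.070, Silver 2.811.
Lower quotas: Red 2, Blue 1, Green 1, Gold 3, Silver 2 (sum 9, leaving 3 seats).
Remainders in descending order: Blue 0.963, Green 0.904, Silver 0.811, Red 0.252, Gold 0.070.
The surplus seats go to Blue, Green, Silver.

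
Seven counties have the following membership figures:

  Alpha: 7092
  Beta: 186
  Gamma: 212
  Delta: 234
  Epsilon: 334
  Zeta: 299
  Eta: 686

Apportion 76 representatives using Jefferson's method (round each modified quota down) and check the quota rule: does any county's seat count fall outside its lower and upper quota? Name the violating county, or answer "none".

Alpha

Standard quotas: Alpha 59.603, Beta 1.563, Gamma 1.782, Delta 1.967, Epsilon 2.807, Zeta 2.513, Eta 5.765.
Jefferson allocation: Alpha 62, Beta 1, Gamma 1, Delta 2, Epsilon 2, Zeta 2, Eta 6.
Alpha has quota 59.603 (lower 59, upper 60) but receives 62 — outside the quota interval.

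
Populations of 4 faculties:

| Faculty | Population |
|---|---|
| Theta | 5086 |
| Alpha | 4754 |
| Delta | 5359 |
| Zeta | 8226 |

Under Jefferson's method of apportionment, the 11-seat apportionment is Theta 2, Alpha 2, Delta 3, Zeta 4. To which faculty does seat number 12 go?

Priority for the next seat is population ÷ (current seats + 1).
Priorities: Theta 1695.333, Alpha 1584.667, Delta 1339.750, Zeta 1645.200.
Highest priority: Theta.

Theta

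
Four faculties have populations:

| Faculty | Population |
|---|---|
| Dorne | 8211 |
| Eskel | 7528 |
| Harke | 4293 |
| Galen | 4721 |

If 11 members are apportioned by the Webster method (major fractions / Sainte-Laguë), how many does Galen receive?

2

Standard divisor 24753/11 ≈ 2250.273; standard quotas: Dorne 3.649, Eskel 3.345, Harke 1.908, Galen 2.098.
Rounding to the nearest integer gives Dorne 4, Eskel 3, Harke 2, Galen 2 — total 11, matching the house size, so no adjustment is needed.
Galen receives 2.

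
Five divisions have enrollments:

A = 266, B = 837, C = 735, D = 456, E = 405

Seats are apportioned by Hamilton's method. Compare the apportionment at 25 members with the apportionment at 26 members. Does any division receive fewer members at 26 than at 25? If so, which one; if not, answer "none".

At 25 seats: A 2, B 8, C 7, D 4, E 4.
At 26 seats: A 3, B 8, C 7, D 4, E 4.
No division's allocation decreased.

none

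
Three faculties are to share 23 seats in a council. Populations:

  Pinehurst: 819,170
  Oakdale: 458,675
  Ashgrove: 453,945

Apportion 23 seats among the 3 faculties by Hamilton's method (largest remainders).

Standard divisor: 1731790 ÷ 23 ≈ 75295.217.
Standard quotas: Pinehurst 10.8794, Oakdale 6.0917, Ashgrove 6.0289.
Lower quotas: Pinehurst 10, Oakdale 6, Ashgrove 6 (sum 22, leaving 1 seat).
Remainders in descending order: Pinehurst 0.8794, Oakdale 0.0917, Ashgrove 0.0289.
Largest remainder: Pinehurst receives the extra seat.

Pinehurst 11, Oakdale 6, Ashgrove 6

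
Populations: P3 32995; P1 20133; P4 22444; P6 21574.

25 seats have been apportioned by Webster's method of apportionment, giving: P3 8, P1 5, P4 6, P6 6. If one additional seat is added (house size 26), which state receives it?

P3

Priority for the next seat is population ÷ (current seats + 0.5).
Priorities: P3 3881.765, P1 3660.545, P4 3452.923, P6 3319.077.
Highest priority: P3.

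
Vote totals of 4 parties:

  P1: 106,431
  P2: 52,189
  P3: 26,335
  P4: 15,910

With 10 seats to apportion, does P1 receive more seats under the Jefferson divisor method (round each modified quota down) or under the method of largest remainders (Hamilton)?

Jefferson

Jefferson: P1 6, P2 3, P3 1, P4 0.
Hamilton: P1 5, P2 3, P3 1, P4 1.
P1 gets 6 under Jefferson and 5 under Hamilton.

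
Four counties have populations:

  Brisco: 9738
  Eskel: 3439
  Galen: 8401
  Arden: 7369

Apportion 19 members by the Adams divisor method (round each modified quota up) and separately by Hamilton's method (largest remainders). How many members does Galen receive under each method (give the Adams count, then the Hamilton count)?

5 and 6

Adams: Brisco 6, Eskel 3, Galen 5, Arden 5.
Hamilton: Brisco 6, Eskel 2, Galen 6, Arden 5.
Galen gets 5 under Adams and 6 under Hamilton.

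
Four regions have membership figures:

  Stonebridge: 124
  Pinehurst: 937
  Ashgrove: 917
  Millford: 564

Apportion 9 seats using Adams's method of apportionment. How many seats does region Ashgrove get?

Standard divisor 2542/9 ≈ 282.444; standard quotas: Stonebridge 0.439, Pinehurst 3.317, Ashgrove 3.247, Millford 1.997.
Rounding up gives 1, 4, 4, 2 = 11 seats, so the divisor must be adjusted.
With modified divisor 400: modified quotas Stonebridge 0.310, Pinehurst 2.342, Ashgrove 2.292, Millford 1.410.
Rounding up: Stonebridge 1, Pinehurst 3, Ashgrove 3, Millford 2 (total 9).
Ashgrove receives 3.

3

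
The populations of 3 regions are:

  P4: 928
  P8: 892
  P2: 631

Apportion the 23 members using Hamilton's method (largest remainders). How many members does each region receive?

P4=9, P8=8, P2=6

The standard divisor is 2451/23 ≈ 106.565.
Standard quotas: P4 8.708, P8 8.370, P2 5.921.
Lower quotas: P4 8, P8 8, P2 5 (sum 21, leaving 2 seats).
Remainders in descending order: P2 0.921, P4 0.708, P8 0.370.
The surplus seats go to P2, P4.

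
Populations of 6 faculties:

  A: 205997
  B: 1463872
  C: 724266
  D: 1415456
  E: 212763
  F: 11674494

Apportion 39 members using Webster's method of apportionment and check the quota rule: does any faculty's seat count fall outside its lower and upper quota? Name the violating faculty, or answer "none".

Standard quotas: A 0.512, B 3.637, C 1.799, D 3.517, E 0.529, F 29.006.
Webster allocation: A 1, B 4, C 2, D 3, E 1, F 28.
F has quota 29.006 (lower 29, upper 30) but receives 28 — outside the quota interval.

F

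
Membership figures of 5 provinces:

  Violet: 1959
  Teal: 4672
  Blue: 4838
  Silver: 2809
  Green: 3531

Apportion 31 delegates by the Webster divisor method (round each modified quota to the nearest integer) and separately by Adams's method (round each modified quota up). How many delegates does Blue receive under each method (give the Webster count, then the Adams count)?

9 and 8

Webster: Violet 3, Teal 8, Blue 9, Silver 5, Green 6.
Adams: Violet 4, Teal 8, Blue 8, Silver 5, Green 6.
Blue gets 9 under Webster and 8 under Adams.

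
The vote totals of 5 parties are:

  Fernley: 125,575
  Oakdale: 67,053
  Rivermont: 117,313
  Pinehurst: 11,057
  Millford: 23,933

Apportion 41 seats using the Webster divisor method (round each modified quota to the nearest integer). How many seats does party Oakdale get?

8

Standard divisor 344931/41 ≈ 8412.951; standard quotas: Fernley 14.926, Oakdale 7.970, Rivermont 13.944, Pinehurst 1.314, Millford 2.845.
Rounding to the nearest integer gives Fernley 15, Oakdale 8, Rivermont 14, Pinehurst 1, Millford 3 — total 41, matching the house size, so no adjustment is needed.
Oakdale receives 8.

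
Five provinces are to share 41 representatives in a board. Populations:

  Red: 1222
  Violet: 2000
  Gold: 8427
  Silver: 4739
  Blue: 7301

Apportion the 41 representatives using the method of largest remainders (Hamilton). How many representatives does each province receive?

Red=2, Violet=3, Gold=15, Silver=8, Blue=13

Total 23689; standard divisor 23689/41 ≈ 577.78.
Standard quotas: Red 2.1150, Violet 3.4615, Gold 14.5851, Silver 8.2021, Blue 12.6363.
Lower quotas: Red 2, Violet 3, Gold 14, Silver 8, Blue 12 (sum 39, leaving 2 seats).
Remainders in descending order: Blue 0.6363, Gold 0.5851, Violet 0.4615, Silver 0.2021, Red 0.1150.
Largest remainders: Blue, Gold receive the extra seats.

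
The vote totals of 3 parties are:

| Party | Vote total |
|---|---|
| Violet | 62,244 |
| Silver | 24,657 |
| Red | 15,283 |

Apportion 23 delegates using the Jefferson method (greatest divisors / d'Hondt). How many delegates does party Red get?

3

Standard divisor 102184/23 ≈ 4442.783; standard quotas: Violet 14.010, Silver 5.550, Red 3.440.
Rounding down gives 14, 5, 3 = 22 seats, so the divisor must be adjusted.
With modified divisor 4130: modified quotas Violet 15.071, Silver 5.970, Red 3.700.
Rounding down: Violet 15, Silver 5, Red 3 (total 23).
Red receives 3.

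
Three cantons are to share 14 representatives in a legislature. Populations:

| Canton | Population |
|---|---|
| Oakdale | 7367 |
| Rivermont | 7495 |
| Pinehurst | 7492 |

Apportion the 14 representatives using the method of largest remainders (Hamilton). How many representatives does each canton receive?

Oakdale 4, Rivermont 5, Pinehurst 5

The standard divisor is 22354/14 ≈ 1596.714.
Standard quotas: Oakdale 4.6138, Rivermont 4.6940, Pinehurst 4.6921.
Lower quotas: Oakdale 4, Rivermont 4, Pinehurst 4 (sum 12, leaving 2 seats).
Remainders in descending order: Rivermont 0.6940, Pinehurst 0.6921, Oakdale 0.6138.
Largest remainders: Rivermont, Pinehurst receive the extra seats.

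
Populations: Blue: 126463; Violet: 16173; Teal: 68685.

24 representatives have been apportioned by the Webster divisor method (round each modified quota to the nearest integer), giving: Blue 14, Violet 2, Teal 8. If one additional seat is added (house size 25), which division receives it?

Priority for the next seat is population ÷ (current seats + 0.5).
Priorities: Blue 8721.586, Violet 6469.200, Teal 8080.588.
Highest priority: Blue.

Blue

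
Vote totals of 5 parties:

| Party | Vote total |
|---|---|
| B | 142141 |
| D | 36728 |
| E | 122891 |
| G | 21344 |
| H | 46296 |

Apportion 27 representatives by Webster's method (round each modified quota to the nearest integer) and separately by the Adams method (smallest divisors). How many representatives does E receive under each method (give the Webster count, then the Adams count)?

9 and 8

Webster: B 10, D 3, E 9, G 2, H 3.
Adams: B 10, D 3, E 8, G 2, H 4.
E gets 9 under Webster and 8 under Adams.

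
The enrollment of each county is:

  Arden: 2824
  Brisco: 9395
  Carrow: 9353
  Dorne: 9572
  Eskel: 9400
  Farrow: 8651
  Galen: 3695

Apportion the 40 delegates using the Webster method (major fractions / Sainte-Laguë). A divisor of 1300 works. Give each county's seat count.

Arden=2, Brisco=7, Carrow=7, Dorne=7, Eskel=7, Farrow=7, Galen=3

With modified divisor 1300: modified quotas Arden 2.172, Brisco 7.227, Carrow 7.195, Dorne 7.363, Eskel 7.231, Farrow 6.655, Galen 2.842.
Rounding to the nearest integer: Arden 2, Brisco 7, Carrow 7, Dorne 7, Eskel 7, Farrow 7, Galen 3 (total 40).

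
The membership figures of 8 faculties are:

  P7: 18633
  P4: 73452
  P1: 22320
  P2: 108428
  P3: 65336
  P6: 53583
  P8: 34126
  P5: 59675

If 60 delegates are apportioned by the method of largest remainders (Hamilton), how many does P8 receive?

5

Standard divisor: 435553 ÷ 60 ≈ 7259.217.
Standard quotas: P7 2.5668, P4 10.1184, P1 3.0747, P2 14.9366, P3 9.0004, P6 7.3814, P8 4.7011, P5 8.2206.
Lower quotas: P7 2, P4 10, P1 3, P2 14, P3 9, P6 7, P8 4, P5 8 (sum 57, leaving 3 seats).
Remainders in descending order: P2 0.9366, P8 0.7011, P7 0.5668, P6 0.3814, P5 0.2206, P4 0.1184, P1 0.0747, P3 0.0004.
The surplus seats go to P2, P8, P7.
P8 receives 5.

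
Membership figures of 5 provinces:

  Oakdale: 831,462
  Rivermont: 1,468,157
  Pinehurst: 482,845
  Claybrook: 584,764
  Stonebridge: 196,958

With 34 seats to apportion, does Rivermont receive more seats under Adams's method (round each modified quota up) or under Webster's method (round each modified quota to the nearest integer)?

Webster

Adams: Oakdale 8, Rivermont 13, Pinehurst 5, Claybrook 6, Stonebridge 2.
Webster: Oakdale 8, Rivermont 14, Pinehurst 5, Claybrook 5, Stonebridge 2.
Rivermont gets 13 under Adams and 14 under Webster.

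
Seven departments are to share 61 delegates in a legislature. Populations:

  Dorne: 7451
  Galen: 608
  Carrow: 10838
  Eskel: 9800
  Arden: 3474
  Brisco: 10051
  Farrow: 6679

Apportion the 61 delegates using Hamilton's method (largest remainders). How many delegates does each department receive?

Dorne: 9, Galen: 1, Carrow: 14, Eskel: 12, Arden: 4, Brisco: 13, Farrow: 8

Total 48901; standard divisor 48901/61 ≈ 801.656.
Standard quotas: Dorne 9.2945, Galen 0.7584, Carrow 13.5195, Eskel 12.2247, Arden 4.3335, Brisco 12.5378, Farrow 8.3315.
Lower quotas: Dorne 9, Galen 0, Carrow 13, Eskel 12, Arden 4, Brisco 12, Farrow 8 (sum 58, leaving 3 seats).
Remainders in descending order: Galen 0.7584, Brisco 0.5378, Carrow 0.5195, Arden 0.3335, Farrow 0.3315, Dorne 0.2945, Eskel 0.2247.
Largest remainders: Galen, Brisco, Carrow receive the extra seats.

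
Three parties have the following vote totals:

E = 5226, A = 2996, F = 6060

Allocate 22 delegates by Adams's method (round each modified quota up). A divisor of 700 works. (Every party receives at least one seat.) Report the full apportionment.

E: 8, A: 5, F: 9

With modified divisor 700: modified quotas E 7.466, A 4.280, F 8.657.
Rounding up: E 8, A 5, F 9 (total 22).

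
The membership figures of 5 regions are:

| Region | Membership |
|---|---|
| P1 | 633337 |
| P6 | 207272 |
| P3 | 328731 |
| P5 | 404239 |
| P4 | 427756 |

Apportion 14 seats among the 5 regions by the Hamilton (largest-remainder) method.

P1 4, P6 2, P3 2, P5 3, P4 3

Standard divisor: 2001335 ÷ 14 ≈ 142952.5.
Standard quotas: P1 4.4304, P6 1.4499, P3 2.2996, P5 2.8278, P4 2.9923.
Lower quotas: P1 4, P6 1, P3 2, P5 2, P4 2 (sum 11, leaving 3 seats).
Remainders in descending order: P4 0.9923, P5 0.8278, P6 0.4499, P1 0.4304, P3 0.2996.
The surplus seats go to P4, P5, P6.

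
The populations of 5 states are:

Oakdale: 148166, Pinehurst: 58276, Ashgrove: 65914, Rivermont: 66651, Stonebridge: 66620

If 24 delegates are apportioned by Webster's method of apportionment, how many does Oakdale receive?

9

Standard divisor 405627/24 ≈ 16901.125; standard quotas: Oakdale 8.767, Pinehurst 3.448, Ashgrove 3.900, Rivermont 3.944, Stonebridge 3.942.
Rounding to the nearest integer gives Oakdale 9, Pinehurst 3, Ashgrove 4, Rivermont 4, Stonebridge 4 — total 24, matching the house size, so no adjustment is needed.
Oakdale receives 9.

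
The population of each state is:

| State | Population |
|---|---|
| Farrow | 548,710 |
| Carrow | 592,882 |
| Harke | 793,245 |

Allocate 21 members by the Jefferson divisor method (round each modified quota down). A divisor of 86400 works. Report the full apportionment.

With modified divisor 86400: modified quotas Farrow 6.351, Carrow 6.862, Harke 9.181.
Rounding down: Farrow 6, Carrow 6, Harke 9 (total 21).

Farrow=6, Carrow=6, Harke=9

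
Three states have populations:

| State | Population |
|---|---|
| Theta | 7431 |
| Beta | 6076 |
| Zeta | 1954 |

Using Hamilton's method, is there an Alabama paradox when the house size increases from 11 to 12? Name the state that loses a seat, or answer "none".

Zeta

At 11 seats: Theta 5, Beta 4, Zeta 2.
At 12 seats: Theta 6, Beta 5, Zeta 1.
Zeta drops from 2 to 1.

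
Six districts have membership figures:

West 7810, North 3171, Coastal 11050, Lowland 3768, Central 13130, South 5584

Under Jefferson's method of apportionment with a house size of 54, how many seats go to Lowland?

4

Standard divisor 44513/54 ≈ 824.315; standard quotas: West 9.475, North 3.847, Coastal 13.405, Lowland 4.571, Central 15.928, South 6.774.
Rounding down gives 9, 3, 13, 4, 15, 6 = 50 seats, so the divisor must be adjusted.
With modified divisor 785: modified quotas West 9.949, North 4.039, Coastal 14.076, Lowland 4.800, Central 16.726, South 7.113.
Rounding down: West 9, North 4, Coastal 14, Lowland 4, Central 16, South 7 (total 54).
Lowland receives 4.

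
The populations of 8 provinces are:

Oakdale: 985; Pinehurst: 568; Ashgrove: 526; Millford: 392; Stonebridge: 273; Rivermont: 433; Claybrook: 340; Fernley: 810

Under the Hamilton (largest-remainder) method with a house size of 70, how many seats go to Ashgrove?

Total 4327; standard divisor 4327/70 ≈ 61.814.
Standard quotas: Oakdale 15.935, Pinehurst 9.189, Ashgrove 8.509, Millford 6.342, Stonebridge 4.416, Rivermont 7.005, Claybrook 5.500, Fernley 13.104.
Lower quotas: Oakdale 15, Pinehurst 9, Ashgrove 8, Millford 6, Stonebridge 4, Rivermont 7, Claybrook 5, Fernley 13 (sum 67, leaving 3 seats).
Remainders in descending order: Oakdale 0.935, Ashgrove 0.509, Claybrook 0.500, Stonebridge 0.416, Millford 0.342, Pinehurst 0.189, Fernley 0.104, Rivermont 0.005.
The surplus seats go to Oakdale, Ashgrove, Claybrook.
Ashgrove receives 9.

9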